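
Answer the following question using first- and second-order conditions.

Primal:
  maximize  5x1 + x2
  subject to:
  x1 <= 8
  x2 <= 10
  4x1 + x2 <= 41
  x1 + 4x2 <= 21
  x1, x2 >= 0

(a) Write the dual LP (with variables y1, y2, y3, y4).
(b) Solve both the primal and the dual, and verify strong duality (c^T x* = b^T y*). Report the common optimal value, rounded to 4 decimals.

The standard primal-dual pair for 'max c^T x s.t. A x <= b, x >= 0' is:
  Dual:  min b^T y  s.t.  A^T y >= c,  y >= 0.

So the dual LP is:
  minimize  8y1 + 10y2 + 41y3 + 21y4
  subject to:
    y1 + 4y3 + y4 >= 5
    y2 + y3 + 4y4 >= 1
    y1, y2, y3, y4 >= 0

Solving the primal: x* = (8, 3.25).
  primal value c^T x* = 43.25.
Solving the dual: y* = (4.75, 0, 0, 0.25).
  dual value b^T y* = 43.25.
Strong duality: c^T x* = b^T y*. Confirmed.

43.25


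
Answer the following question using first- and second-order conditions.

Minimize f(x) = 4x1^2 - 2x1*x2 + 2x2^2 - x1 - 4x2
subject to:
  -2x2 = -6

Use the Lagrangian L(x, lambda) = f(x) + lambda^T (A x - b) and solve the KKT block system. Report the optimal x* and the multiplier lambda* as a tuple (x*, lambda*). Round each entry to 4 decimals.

Form the Lagrangian:
  L(x, lambda) = (1/2) x^T Q x + c^T x + lambda^T (A x - b)
Stationarity (grad_x L = 0): Q x + c + A^T lambda = 0.
Primal feasibility: A x = b.

This gives the KKT block system:
  [ Q   A^T ] [ x     ]   [-c ]
  [ A    0  ] [ lambda ] = [ b ]

Solving the linear system:
  x*      = (0.875, 3)
  lambda* = (3.125)
  f(x*)   = 2.9375

x* = (0.875, 3), lambda* = (3.125)


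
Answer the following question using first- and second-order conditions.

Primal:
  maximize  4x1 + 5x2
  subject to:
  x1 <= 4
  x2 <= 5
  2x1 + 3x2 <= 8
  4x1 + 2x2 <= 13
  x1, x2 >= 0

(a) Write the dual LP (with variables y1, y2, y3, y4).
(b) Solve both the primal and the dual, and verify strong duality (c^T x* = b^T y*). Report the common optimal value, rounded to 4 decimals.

The standard primal-dual pair for 'max c^T x s.t. A x <= b, x >= 0' is:
  Dual:  min b^T y  s.t.  A^T y >= c,  y >= 0.

So the dual LP is:
  minimize  4y1 + 5y2 + 8y3 + 13y4
  subject to:
    y1 + 2y3 + 4y4 >= 4
    y2 + 3y3 + 2y4 >= 5
    y1, y2, y3, y4 >= 0

Solving the primal: x* = (2.875, 0.75).
  primal value c^T x* = 15.25.
Solving the dual: y* = (0, 0, 1.5, 0.25).
  dual value b^T y* = 15.25.
Strong duality: c^T x* = b^T y*. Confirmed.

15.25


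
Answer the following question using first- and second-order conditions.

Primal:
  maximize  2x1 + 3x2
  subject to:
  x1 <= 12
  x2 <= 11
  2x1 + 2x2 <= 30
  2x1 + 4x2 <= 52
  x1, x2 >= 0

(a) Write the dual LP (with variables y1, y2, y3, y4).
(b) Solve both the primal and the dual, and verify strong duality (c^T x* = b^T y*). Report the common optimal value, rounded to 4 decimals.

The standard primal-dual pair for 'max c^T x s.t. A x <= b, x >= 0' is:
  Dual:  min b^T y  s.t.  A^T y >= c,  y >= 0.

So the dual LP is:
  minimize  12y1 + 11y2 + 30y3 + 52y4
  subject to:
    y1 + 2y3 + 2y4 >= 2
    y2 + 2y3 + 4y4 >= 3
    y1, y2, y3, y4 >= 0

Solving the primal: x* = (4, 11).
  primal value c^T x* = 41.
Solving the dual: y* = (0, 1, 1, 0).
  dual value b^T y* = 41.
Strong duality: c^T x* = b^T y*. Confirmed.

41


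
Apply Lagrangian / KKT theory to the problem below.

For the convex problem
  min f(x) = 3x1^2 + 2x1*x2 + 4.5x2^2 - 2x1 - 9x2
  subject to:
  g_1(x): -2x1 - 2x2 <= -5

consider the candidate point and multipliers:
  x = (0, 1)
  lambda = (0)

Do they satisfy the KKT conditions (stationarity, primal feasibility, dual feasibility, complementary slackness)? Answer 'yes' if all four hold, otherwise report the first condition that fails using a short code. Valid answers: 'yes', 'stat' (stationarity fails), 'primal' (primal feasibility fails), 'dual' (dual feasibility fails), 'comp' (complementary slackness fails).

Gradient of f: grad f(x) = Q x + c = (0, 0)
Constraint values g_i(x) = a_i^T x - b_i:
  g_1((0, 1)) = 3
Stationarity residual: grad f(x) + sum_i lambda_i a_i = (0, 0)
  -> stationarity OK
Primal feasibility (all g_i <= 0): FAILS
Dual feasibility (all lambda_i >= 0): OK
Complementary slackness (lambda_i * g_i(x) = 0 for all i): OK

Verdict: the first failing condition is primal_feasibility -> primal.

primal


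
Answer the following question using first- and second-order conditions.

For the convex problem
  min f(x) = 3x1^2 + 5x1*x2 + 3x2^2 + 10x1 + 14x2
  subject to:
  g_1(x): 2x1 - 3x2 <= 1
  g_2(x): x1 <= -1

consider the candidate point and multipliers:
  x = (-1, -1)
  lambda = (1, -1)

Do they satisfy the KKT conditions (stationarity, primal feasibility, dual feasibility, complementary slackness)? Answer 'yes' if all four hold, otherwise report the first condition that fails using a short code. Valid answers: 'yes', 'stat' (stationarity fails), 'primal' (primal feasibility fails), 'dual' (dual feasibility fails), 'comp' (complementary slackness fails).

Gradient of f: grad f(x) = Q x + c = (-1, 3)
Constraint values g_i(x) = a_i^T x - b_i:
  g_1((-1, -1)) = 0
  g_2((-1, -1)) = 0
Stationarity residual: grad f(x) + sum_i lambda_i a_i = (0, 0)
  -> stationarity OK
Primal feasibility (all g_i <= 0): OK
Dual feasibility (all lambda_i >= 0): FAILS
Complementary slackness (lambda_i * g_i(x) = 0 for all i): OK

Verdict: the first failing condition is dual_feasibility -> dual.

dual


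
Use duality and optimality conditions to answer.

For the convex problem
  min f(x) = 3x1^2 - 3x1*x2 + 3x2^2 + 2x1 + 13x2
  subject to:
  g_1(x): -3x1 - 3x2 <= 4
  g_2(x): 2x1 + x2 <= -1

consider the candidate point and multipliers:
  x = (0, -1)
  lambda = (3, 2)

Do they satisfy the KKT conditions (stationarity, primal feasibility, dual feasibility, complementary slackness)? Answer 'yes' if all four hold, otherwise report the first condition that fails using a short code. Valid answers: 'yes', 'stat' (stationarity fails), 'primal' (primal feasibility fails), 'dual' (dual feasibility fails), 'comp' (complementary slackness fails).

Gradient of f: grad f(x) = Q x + c = (5, 7)
Constraint values g_i(x) = a_i^T x - b_i:
  g_1((0, -1)) = -1
  g_2((0, -1)) = 0
Stationarity residual: grad f(x) + sum_i lambda_i a_i = (0, 0)
  -> stationarity OK
Primal feasibility (all g_i <= 0): OK
Dual feasibility (all lambda_i >= 0): OK
Complementary slackness (lambda_i * g_i(x) = 0 for all i): FAILS

Verdict: the first failing condition is complementary_slackness -> comp.

comp


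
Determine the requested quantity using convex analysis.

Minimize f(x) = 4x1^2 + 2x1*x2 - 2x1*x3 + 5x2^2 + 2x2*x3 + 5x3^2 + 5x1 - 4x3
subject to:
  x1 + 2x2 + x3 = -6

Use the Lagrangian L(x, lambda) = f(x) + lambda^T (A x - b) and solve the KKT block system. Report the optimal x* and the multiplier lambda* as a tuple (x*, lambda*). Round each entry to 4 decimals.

Form the Lagrangian:
  L(x, lambda) = (1/2) x^T Q x + c^T x + lambda^T (A x - b)
Stationarity (grad_x L = 0): Q x + c + A^T lambda = 0.
Primal feasibility: A x = b.

This gives the KKT block system:
  [ Q   A^T ] [ x     ]   [-c ]
  [ A    0  ] [ lambda ] = [ b ]

Solving the linear system:
  x*      = (-1.7759, -1.7471, -0.7299)
  lambda* = (11.2414)
  f(x*)   = 30.7443

x* = (-1.7759, -1.7471, -0.7299), lambda* = (11.2414)


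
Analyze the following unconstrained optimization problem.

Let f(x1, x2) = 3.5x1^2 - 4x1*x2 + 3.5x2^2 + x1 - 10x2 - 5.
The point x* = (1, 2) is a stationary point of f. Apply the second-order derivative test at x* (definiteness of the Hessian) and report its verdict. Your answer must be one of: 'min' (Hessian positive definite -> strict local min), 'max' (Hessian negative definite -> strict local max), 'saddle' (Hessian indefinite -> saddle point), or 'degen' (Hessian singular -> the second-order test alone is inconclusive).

Compute the Hessian H = grad^2 f:
  H = [[7, -4], [-4, 7]]
Verify stationarity: grad f(x*) = H x* + g = (0, 0).
Eigenvalues of H: 3, 11.
Both eigenvalues > 0, so H is positive definite -> x* is a strict local min.

min


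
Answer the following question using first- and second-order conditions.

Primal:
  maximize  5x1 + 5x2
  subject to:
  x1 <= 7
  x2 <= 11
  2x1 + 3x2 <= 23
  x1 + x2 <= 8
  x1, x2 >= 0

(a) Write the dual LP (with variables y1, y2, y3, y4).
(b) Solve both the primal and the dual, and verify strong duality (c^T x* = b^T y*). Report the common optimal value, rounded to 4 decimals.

The standard primal-dual pair for 'max c^T x s.t. A x <= b, x >= 0' is:
  Dual:  min b^T y  s.t.  A^T y >= c,  y >= 0.

So the dual LP is:
  minimize  7y1 + 11y2 + 23y3 + 8y4
  subject to:
    y1 + 2y3 + y4 >= 5
    y2 + 3y3 + y4 >= 5
    y1, y2, y3, y4 >= 0

Solving the primal: x* = (7, 1).
  primal value c^T x* = 40.
Solving the dual: y* = (0, 0, 0, 5).
  dual value b^T y* = 40.
Strong duality: c^T x* = b^T y*. Confirmed.

40


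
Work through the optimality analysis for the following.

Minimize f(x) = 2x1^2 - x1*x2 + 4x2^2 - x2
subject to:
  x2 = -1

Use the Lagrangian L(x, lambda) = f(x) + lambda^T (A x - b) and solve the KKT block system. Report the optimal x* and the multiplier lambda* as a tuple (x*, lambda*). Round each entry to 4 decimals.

Form the Lagrangian:
  L(x, lambda) = (1/2) x^T Q x + c^T x + lambda^T (A x - b)
Stationarity (grad_x L = 0): Q x + c + A^T lambda = 0.
Primal feasibility: A x = b.

This gives the KKT block system:
  [ Q   A^T ] [ x     ]   [-c ]
  [ A    0  ] [ lambda ] = [ b ]

Solving the linear system:
  x*      = (-0.25, -1)
  lambda* = (8.75)
  f(x*)   = 4.875

x* = (-0.25, -1), lambda* = (8.75)


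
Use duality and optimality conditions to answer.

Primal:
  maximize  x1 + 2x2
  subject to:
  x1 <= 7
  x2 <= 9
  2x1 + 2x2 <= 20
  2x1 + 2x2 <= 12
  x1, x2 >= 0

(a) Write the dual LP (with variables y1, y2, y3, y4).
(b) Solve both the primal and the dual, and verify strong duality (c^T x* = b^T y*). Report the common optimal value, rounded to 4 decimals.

The standard primal-dual pair for 'max c^T x s.t. A x <= b, x >= 0' is:
  Dual:  min b^T y  s.t.  A^T y >= c,  y >= 0.

So the dual LP is:
  minimize  7y1 + 9y2 + 20y3 + 12y4
  subject to:
    y1 + 2y3 + 2y4 >= 1
    y2 + 2y3 + 2y4 >= 2
    y1, y2, y3, y4 >= 0

Solving the primal: x* = (0, 6).
  primal value c^T x* = 12.
Solving the dual: y* = (0, 0, 0, 1).
  dual value b^T y* = 12.
Strong duality: c^T x* = b^T y*. Confirmed.

12


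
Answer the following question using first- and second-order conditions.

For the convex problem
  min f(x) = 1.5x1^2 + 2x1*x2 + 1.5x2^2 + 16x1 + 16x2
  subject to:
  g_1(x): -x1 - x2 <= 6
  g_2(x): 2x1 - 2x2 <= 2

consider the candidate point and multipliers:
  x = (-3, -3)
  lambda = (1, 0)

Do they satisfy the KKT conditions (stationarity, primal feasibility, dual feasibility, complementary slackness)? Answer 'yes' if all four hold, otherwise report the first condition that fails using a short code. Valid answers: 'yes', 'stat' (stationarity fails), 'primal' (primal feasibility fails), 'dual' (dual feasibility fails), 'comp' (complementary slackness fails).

Gradient of f: grad f(x) = Q x + c = (1, 1)
Constraint values g_i(x) = a_i^T x - b_i:
  g_1((-3, -3)) = 0
  g_2((-3, -3)) = -2
Stationarity residual: grad f(x) + sum_i lambda_i a_i = (0, 0)
  -> stationarity OK
Primal feasibility (all g_i <= 0): OK
Dual feasibility (all lambda_i >= 0): OK
Complementary slackness (lambda_i * g_i(x) = 0 for all i): OK

Verdict: yes, KKT holds.

yes


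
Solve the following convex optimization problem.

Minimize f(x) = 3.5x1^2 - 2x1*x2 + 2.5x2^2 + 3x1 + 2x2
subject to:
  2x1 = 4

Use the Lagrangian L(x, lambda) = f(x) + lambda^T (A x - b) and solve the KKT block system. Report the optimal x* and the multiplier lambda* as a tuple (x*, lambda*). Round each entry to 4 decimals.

Form the Lagrangian:
  L(x, lambda) = (1/2) x^T Q x + c^T x + lambda^T (A x - b)
Stationarity (grad_x L = 0): Q x + c + A^T lambda = 0.
Primal feasibility: A x = b.

This gives the KKT block system:
  [ Q   A^T ] [ x     ]   [-c ]
  [ A    0  ] [ lambda ] = [ b ]

Solving the linear system:
  x*      = (2, 0.4)
  lambda* = (-8.1)
  f(x*)   = 19.6

x* = (2, 0.4), lambda* = (-8.1)


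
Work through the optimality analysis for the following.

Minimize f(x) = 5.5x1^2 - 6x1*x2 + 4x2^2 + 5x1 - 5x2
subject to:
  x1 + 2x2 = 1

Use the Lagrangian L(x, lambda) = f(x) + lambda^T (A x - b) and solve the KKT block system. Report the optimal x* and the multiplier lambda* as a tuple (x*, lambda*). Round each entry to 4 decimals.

Form the Lagrangian:
  L(x, lambda) = (1/2) x^T Q x + c^T x + lambda^T (A x - b)
Stationarity (grad_x L = 0): Q x + c + A^T lambda = 0.
Primal feasibility: A x = b.

This gives the KKT block system:
  [ Q   A^T ] [ x     ]   [-c ]
  [ A    0  ] [ lambda ] = [ b ]

Solving the linear system:
  x*      = (-0.1316, 0.5658)
  lambda* = (-0.1579)
  f(x*)   = -1.6645

x* = (-0.1316, 0.5658), lambda* = (-0.1579)


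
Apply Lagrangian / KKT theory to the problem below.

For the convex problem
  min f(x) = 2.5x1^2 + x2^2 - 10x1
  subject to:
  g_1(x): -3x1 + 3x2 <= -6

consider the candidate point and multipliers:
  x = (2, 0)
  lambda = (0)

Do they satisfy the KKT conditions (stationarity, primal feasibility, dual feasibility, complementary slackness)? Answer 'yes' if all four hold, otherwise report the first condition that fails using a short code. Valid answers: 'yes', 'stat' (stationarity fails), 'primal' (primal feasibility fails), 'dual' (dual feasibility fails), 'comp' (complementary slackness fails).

Gradient of f: grad f(x) = Q x + c = (0, 0)
Constraint values g_i(x) = a_i^T x - b_i:
  g_1((2, 0)) = 0
Stationarity residual: grad f(x) + sum_i lambda_i a_i = (0, 0)
  -> stationarity OK
Primal feasibility (all g_i <= 0): OK
Dual feasibility (all lambda_i >= 0): OK
Complementary slackness (lambda_i * g_i(x) = 0 for all i): OK

Verdict: yes, KKT holds.

yes


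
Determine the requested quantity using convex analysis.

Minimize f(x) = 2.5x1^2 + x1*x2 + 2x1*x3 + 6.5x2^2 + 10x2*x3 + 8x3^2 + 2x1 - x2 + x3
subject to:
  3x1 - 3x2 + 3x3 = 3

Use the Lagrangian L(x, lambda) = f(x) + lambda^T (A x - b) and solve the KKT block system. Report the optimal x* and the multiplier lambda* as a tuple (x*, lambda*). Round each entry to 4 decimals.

Form the Lagrangian:
  L(x, lambda) = (1/2) x^T Q x + c^T x + lambda^T (A x - b)
Stationarity (grad_x L = 0): Q x + c + A^T lambda = 0.
Primal feasibility: A x = b.

This gives the KKT block system:
  [ Q   A^T ] [ x     ]   [-c ]
  [ A    0  ] [ lambda ] = [ b ]

Solving the linear system:
  x*      = (0.1283, -0.4704, 0.4013)
  lambda* = (-0.9912)
  f(x*)   = 2.051

x* = (0.1283, -0.4704, 0.4013), lambda* = (-0.9912)


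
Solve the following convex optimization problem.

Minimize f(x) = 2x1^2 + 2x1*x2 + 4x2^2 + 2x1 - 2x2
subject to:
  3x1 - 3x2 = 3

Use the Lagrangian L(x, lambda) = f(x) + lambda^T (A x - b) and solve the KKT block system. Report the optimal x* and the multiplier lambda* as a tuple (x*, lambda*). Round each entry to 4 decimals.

Form the Lagrangian:
  L(x, lambda) = (1/2) x^T Q x + c^T x + lambda^T (A x - b)
Stationarity (grad_x L = 0): Q x + c + A^T lambda = 0.
Primal feasibility: A x = b.

This gives the KKT block system:
  [ Q   A^T ] [ x     ]   [-c ]
  [ A    0  ] [ lambda ] = [ b ]

Solving the linear system:
  x*      = (0.625, -0.375)
  lambda* = (-1.25)
  f(x*)   = 2.875

x* = (0.625, -0.375), lambda* = (-1.25)


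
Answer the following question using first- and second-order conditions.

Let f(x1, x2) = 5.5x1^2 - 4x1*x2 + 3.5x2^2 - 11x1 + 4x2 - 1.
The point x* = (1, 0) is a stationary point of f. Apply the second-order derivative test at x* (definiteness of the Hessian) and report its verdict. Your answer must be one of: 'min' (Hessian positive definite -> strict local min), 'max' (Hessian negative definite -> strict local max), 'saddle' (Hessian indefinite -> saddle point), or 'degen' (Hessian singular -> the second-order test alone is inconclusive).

Compute the Hessian H = grad^2 f:
  H = [[11, -4], [-4, 7]]
Verify stationarity: grad f(x*) = H x* + g = (0, 0).
Eigenvalues of H: 4.5279, 13.4721.
Both eigenvalues > 0, so H is positive definite -> x* is a strict local min.

min


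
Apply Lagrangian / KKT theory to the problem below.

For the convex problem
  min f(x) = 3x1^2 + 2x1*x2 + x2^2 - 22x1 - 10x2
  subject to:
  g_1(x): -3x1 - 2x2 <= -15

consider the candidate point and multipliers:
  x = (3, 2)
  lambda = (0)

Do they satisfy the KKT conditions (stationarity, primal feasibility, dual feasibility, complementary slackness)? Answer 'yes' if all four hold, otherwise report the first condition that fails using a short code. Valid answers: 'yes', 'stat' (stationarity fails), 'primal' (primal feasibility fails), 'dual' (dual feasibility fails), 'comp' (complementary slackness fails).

Gradient of f: grad f(x) = Q x + c = (0, 0)
Constraint values g_i(x) = a_i^T x - b_i:
  g_1((3, 2)) = 2
Stationarity residual: grad f(x) + sum_i lambda_i a_i = (0, 0)
  -> stationarity OK
Primal feasibility (all g_i <= 0): FAILS
Dual feasibility (all lambda_i >= 0): OK
Complementary slackness (lambda_i * g_i(x) = 0 for all i): OK

Verdict: the first failing condition is primal_feasibility -> primal.

primal


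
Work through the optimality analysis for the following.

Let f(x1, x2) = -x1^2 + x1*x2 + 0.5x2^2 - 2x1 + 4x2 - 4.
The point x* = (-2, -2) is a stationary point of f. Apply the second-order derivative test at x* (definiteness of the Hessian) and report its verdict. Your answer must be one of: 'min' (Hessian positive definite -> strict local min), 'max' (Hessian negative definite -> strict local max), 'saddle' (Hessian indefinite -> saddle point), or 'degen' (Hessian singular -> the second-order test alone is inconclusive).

Compute the Hessian H = grad^2 f:
  H = [[-2, 1], [1, 1]]
Verify stationarity: grad f(x*) = H x* + g = (0, 0).
Eigenvalues of H: -2.3028, 1.3028.
Eigenvalues have mixed signs, so H is indefinite -> x* is a saddle point.

saddle


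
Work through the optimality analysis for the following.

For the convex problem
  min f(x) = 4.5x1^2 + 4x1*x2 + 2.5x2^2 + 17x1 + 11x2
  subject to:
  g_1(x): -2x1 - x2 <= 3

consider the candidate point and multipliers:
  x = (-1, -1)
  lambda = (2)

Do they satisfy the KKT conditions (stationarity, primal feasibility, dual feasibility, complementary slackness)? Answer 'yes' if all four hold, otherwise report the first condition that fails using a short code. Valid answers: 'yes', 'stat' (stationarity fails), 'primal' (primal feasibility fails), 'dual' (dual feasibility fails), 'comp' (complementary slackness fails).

Gradient of f: grad f(x) = Q x + c = (4, 2)
Constraint values g_i(x) = a_i^T x - b_i:
  g_1((-1, -1)) = 0
Stationarity residual: grad f(x) + sum_i lambda_i a_i = (0, 0)
  -> stationarity OK
Primal feasibility (all g_i <= 0): OK
Dual feasibility (all lambda_i >= 0): OK
Complementary slackness (lambda_i * g_i(x) = 0 for all i): OK

Verdict: yes, KKT holds.

yes


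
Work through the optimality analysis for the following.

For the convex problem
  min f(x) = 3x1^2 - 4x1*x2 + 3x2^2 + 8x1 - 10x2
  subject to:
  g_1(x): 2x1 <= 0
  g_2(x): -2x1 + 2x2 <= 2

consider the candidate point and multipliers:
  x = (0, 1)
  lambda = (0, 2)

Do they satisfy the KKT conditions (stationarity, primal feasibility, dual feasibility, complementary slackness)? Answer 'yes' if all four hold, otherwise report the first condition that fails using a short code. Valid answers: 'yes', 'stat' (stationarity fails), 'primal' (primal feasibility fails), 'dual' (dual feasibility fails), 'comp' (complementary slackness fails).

Gradient of f: grad f(x) = Q x + c = (4, -4)
Constraint values g_i(x) = a_i^T x - b_i:
  g_1((0, 1)) = 0
  g_2((0, 1)) = 0
Stationarity residual: grad f(x) + sum_i lambda_i a_i = (0, 0)
  -> stationarity OK
Primal feasibility (all g_i <= 0): OK
Dual feasibility (all lambda_i >= 0): OK
Complementary slackness (lambda_i * g_i(x) = 0 for all i): OK

Verdict: yes, KKT holds.

yes


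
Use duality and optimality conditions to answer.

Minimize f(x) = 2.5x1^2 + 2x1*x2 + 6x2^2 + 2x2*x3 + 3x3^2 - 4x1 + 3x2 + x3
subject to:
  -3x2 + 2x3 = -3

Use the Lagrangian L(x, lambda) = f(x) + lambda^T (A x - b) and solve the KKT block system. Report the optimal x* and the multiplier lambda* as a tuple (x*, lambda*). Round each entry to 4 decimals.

Form the Lagrangian:
  L(x, lambda) = (1/2) x^T Q x + c^T x + lambda^T (A x - b)
Stationarity (grad_x L = 0): Q x + c + A^T lambda = 0.
Primal feasibility: A x = b.

This gives the KKT block system:
  [ Q   A^T ] [ x     ]   [-c ]
  [ A    0  ] [ lambda ] = [ b ]

Solving the linear system:
  x*      = (0.6645, 0.3388, -0.9919)
  lambda* = (2.1368)
  f(x*)   = 1.8884

x* = (0.6645, 0.3388, -0.9919), lambda* = (2.1368)


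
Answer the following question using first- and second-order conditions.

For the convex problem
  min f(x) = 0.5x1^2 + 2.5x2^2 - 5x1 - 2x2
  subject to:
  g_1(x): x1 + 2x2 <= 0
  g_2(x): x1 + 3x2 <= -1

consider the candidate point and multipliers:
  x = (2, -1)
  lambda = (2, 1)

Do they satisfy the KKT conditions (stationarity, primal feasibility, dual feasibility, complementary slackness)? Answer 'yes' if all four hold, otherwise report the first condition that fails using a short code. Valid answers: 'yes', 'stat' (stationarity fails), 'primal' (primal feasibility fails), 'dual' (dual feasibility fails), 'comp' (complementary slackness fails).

Gradient of f: grad f(x) = Q x + c = (-3, -7)
Constraint values g_i(x) = a_i^T x - b_i:
  g_1((2, -1)) = 0
  g_2((2, -1)) = 0
Stationarity residual: grad f(x) + sum_i lambda_i a_i = (0, 0)
  -> stationarity OK
Primal feasibility (all g_i <= 0): OK
Dual feasibility (all lambda_i >= 0): OK
Complementary slackness (lambda_i * g_i(x) = 0 for all i): OK

Verdict: yes, KKT holds.

yes


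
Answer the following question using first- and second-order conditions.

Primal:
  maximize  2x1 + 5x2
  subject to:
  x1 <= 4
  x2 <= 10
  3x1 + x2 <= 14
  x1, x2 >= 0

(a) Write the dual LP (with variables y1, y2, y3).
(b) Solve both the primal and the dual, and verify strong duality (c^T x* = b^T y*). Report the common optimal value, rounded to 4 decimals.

The standard primal-dual pair for 'max c^T x s.t. A x <= b, x >= 0' is:
  Dual:  min b^T y  s.t.  A^T y >= c,  y >= 0.

So the dual LP is:
  minimize  4y1 + 10y2 + 14y3
  subject to:
    y1 + 3y3 >= 2
    y2 + y3 >= 5
    y1, y2, y3 >= 0

Solving the primal: x* = (1.3333, 10).
  primal value c^T x* = 52.6667.
Solving the dual: y* = (0, 4.3333, 0.6667).
  dual value b^T y* = 52.6667.
Strong duality: c^T x* = b^T y*. Confirmed.

52.6667


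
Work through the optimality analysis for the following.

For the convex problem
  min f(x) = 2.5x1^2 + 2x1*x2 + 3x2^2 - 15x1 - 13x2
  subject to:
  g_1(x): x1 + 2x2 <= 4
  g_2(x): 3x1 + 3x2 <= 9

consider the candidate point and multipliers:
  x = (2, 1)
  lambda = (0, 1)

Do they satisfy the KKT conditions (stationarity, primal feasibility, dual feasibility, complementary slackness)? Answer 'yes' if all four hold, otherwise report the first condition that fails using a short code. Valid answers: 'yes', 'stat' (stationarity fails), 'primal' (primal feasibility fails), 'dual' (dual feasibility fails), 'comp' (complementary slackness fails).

Gradient of f: grad f(x) = Q x + c = (-3, -3)
Constraint values g_i(x) = a_i^T x - b_i:
  g_1((2, 1)) = 0
  g_2((2, 1)) = 0
Stationarity residual: grad f(x) + sum_i lambda_i a_i = (0, 0)
  -> stationarity OK
Primal feasibility (all g_i <= 0): OK
Dual feasibility (all lambda_i >= 0): OK
Complementary slackness (lambda_i * g_i(x) = 0 for all i): OK

Verdict: yes, KKT holds.

yes


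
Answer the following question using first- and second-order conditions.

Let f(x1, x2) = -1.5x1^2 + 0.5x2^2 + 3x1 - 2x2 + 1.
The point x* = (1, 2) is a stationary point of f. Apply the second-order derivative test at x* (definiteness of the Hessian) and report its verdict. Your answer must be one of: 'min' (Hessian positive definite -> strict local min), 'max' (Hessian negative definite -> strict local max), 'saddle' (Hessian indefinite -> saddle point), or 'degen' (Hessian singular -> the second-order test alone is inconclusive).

Compute the Hessian H = grad^2 f:
  H = [[-3, 0], [0, 1]]
Verify stationarity: grad f(x*) = H x* + g = (0, 0).
Eigenvalues of H: -3, 1.
Eigenvalues have mixed signs, so H is indefinite -> x* is a saddle point.

saddle


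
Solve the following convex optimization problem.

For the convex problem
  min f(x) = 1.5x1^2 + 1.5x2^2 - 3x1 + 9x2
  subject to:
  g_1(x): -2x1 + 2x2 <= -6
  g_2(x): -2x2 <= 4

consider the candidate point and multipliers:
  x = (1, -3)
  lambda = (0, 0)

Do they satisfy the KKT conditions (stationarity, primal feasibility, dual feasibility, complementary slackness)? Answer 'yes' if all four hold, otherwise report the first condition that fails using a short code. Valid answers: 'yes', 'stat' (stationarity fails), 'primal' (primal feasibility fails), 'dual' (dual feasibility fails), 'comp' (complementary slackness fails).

Gradient of f: grad f(x) = Q x + c = (0, 0)
Constraint values g_i(x) = a_i^T x - b_i:
  g_1((1, -3)) = -2
  g_2((1, -3)) = 2
Stationarity residual: grad f(x) + sum_i lambda_i a_i = (0, 0)
  -> stationarity OK
Primal feasibility (all g_i <= 0): FAILS
Dual feasibility (all lambda_i >= 0): OK
Complementary slackness (lambda_i * g_i(x) = 0 for all i): OK

Verdict: the first failing condition is primal_feasibility -> primal.

primal


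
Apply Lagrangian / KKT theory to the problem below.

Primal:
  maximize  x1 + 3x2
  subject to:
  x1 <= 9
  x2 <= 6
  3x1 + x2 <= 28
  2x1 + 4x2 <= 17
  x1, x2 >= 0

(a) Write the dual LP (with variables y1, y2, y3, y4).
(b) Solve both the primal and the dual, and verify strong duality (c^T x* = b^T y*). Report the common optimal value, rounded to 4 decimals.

The standard primal-dual pair for 'max c^T x s.t. A x <= b, x >= 0' is:
  Dual:  min b^T y  s.t.  A^T y >= c,  y >= 0.

So the dual LP is:
  minimize  9y1 + 6y2 + 28y3 + 17y4
  subject to:
    y1 + 3y3 + 2y4 >= 1
    y2 + y3 + 4y4 >= 3
    y1, y2, y3, y4 >= 0

Solving the primal: x* = (0, 4.25).
  primal value c^T x* = 12.75.
Solving the dual: y* = (0, 0, 0, 0.75).
  dual value b^T y* = 12.75.
Strong duality: c^T x* = b^T y*. Confirmed.

12.75


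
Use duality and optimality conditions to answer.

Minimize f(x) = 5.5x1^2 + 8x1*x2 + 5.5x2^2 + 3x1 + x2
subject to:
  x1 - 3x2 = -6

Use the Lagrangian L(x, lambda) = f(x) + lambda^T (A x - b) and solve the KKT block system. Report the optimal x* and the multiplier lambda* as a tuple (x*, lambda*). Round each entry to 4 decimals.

Form the Lagrangian:
  L(x, lambda) = (1/2) x^T Q x + c^T x + lambda^T (A x - b)
Stationarity (grad_x L = 0): Q x + c + A^T lambda = 0.
Primal feasibility: A x = b.

This gives the KKT block system:
  [ Q   A^T ] [ x     ]   [-c ]
  [ A    0  ] [ lambda ] = [ b ]

Solving the linear system:
  x*      = (-1.519, 1.4937)
  lambda* = (1.7595)
  f(x*)   = 3.7468

x* = (-1.519, 1.4937), lambda* = (1.7595)


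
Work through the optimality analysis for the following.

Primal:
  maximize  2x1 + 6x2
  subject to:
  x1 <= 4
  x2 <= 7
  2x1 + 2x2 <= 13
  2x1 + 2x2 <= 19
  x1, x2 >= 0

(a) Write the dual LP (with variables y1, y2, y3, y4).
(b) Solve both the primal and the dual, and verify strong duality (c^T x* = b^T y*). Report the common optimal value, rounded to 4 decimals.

The standard primal-dual pair for 'max c^T x s.t. A x <= b, x >= 0' is:
  Dual:  min b^T y  s.t.  A^T y >= c,  y >= 0.

So the dual LP is:
  minimize  4y1 + 7y2 + 13y3 + 19y4
  subject to:
    y1 + 2y3 + 2y4 >= 2
    y2 + 2y3 + 2y4 >= 6
    y1, y2, y3, y4 >= 0

Solving the primal: x* = (0, 6.5).
  primal value c^T x* = 39.
Solving the dual: y* = (0, 0, 3, 0).
  dual value b^T y* = 39.
Strong duality: c^T x* = b^T y*. Confirmed.

39


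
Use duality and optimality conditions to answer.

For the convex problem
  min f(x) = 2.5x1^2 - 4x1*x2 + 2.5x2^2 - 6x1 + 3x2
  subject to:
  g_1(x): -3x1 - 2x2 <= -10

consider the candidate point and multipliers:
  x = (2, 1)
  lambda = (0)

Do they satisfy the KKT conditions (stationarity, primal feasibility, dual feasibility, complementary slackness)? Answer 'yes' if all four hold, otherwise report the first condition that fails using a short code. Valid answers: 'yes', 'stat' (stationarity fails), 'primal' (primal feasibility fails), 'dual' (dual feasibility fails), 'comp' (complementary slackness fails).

Gradient of f: grad f(x) = Q x + c = (0, 0)
Constraint values g_i(x) = a_i^T x - b_i:
  g_1((2, 1)) = 2
Stationarity residual: grad f(x) + sum_i lambda_i a_i = (0, 0)
  -> stationarity OK
Primal feasibility (all g_i <= 0): FAILS
Dual feasibility (all lambda_i >= 0): OK
Complementary slackness (lambda_i * g_i(x) = 0 for all i): OK

Verdict: the first failing condition is primal_feasibility -> primal.

primal


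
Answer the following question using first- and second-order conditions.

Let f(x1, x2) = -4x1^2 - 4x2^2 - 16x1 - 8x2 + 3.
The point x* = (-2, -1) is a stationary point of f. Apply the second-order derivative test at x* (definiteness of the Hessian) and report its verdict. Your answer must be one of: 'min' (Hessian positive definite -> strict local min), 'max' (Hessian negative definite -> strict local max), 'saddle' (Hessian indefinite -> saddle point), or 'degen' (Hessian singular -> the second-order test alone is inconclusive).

Compute the Hessian H = grad^2 f:
  H = [[-8, 0], [0, -8]]
Verify stationarity: grad f(x*) = H x* + g = (0, 0).
Eigenvalues of H: -8, -8.
Both eigenvalues < 0, so H is negative definite -> x* is a strict local max.

max


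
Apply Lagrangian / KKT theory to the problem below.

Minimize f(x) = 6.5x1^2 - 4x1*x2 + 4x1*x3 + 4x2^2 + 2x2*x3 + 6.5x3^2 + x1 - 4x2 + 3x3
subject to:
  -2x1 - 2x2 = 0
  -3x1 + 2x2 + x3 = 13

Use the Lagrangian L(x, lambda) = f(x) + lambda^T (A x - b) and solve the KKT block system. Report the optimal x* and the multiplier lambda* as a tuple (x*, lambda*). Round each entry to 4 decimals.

Form the Lagrangian:
  L(x, lambda) = (1/2) x^T Q x + c^T x + lambda^T (A x - b)
Stationarity (grad_x L = 0): Q x + c + A^T lambda = 0.
Primal feasibility: A x = b.

This gives the KKT block system:
  [ Q   A^T ] [ x     ]   [-c ]
  [ A    0  ] [ lambda ] = [ b ]

Solving the linear system:
  x*      = (-2.3824, 2.3824, 1.0882)
  lambda* = (1, -12.3824)
  f(x*)   = 76.1618

x* = (-2.3824, 2.3824, 1.0882), lambda* = (1, -12.3824)


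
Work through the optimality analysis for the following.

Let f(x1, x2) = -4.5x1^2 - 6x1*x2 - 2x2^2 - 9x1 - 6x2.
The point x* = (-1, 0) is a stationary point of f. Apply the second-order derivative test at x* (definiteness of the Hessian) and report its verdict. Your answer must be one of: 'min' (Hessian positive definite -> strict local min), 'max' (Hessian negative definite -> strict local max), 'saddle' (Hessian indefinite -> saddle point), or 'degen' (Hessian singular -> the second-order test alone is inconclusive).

Compute the Hessian H = grad^2 f:
  H = [[-9, -6], [-6, -4]]
Verify stationarity: grad f(x*) = H x* + g = (0, 0).
Eigenvalues of H: -13, 0.
H has a zero eigenvalue (singular; negative semidefinite but not definite), so H is neither positive definite, negative definite, nor indefinite. The second-order test alone is inconclusive -> degen.
(Indeed, f is constant along the null direction of H through x*, so x* is not a strict local extremum.)

degen


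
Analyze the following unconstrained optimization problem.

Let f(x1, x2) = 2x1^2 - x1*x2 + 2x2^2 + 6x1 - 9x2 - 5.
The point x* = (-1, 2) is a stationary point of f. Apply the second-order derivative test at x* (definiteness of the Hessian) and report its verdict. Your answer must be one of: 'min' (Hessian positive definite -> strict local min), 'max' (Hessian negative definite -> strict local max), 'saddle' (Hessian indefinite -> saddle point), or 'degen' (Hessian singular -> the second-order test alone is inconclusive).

Compute the Hessian H = grad^2 f:
  H = [[4, -1], [-1, 4]]
Verify stationarity: grad f(x*) = H x* + g = (0, 0).
Eigenvalues of H: 3, 5.
Both eigenvalues > 0, so H is positive definite -> x* is a strict local min.

min


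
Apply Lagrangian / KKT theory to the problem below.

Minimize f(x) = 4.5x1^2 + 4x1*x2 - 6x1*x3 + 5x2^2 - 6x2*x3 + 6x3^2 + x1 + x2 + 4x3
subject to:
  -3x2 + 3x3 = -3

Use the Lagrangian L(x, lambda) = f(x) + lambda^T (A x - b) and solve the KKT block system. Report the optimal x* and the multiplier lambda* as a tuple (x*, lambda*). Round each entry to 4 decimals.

Form the Lagrangian:
  L(x, lambda) = (1/2) x^T Q x + c^T x + lambda^T (A x - b)
Stationarity (grad_x L = 0): Q x + c + A^T lambda = 0.
Primal feasibility: A x = b.

This gives the KKT block system:
  [ Q   A^T ] [ x     ]   [-c ]
  [ A    0  ] [ lambda ] = [ b ]

Solving the linear system:
  x*      = (-0.7907, -0.0581, -1.0581)
  lambda* = (1.2016)
  f(x*)   = -0.7384

x* = (-0.7907, -0.0581, -1.0581), lambda* = (1.2016)


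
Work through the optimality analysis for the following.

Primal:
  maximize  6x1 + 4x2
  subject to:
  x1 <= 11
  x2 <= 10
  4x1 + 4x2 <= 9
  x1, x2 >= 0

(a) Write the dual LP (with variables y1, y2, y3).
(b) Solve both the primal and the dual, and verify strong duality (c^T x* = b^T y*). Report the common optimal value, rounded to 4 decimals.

The standard primal-dual pair for 'max c^T x s.t. A x <= b, x >= 0' is:
  Dual:  min b^T y  s.t.  A^T y >= c,  y >= 0.

So the dual LP is:
  minimize  11y1 + 10y2 + 9y3
  subject to:
    y1 + 4y3 >= 6
    y2 + 4y3 >= 4
    y1, y2, y3 >= 0

Solving the primal: x* = (2.25, 0).
  primal value c^T x* = 13.5.
Solving the dual: y* = (0, 0, 1.5).
  dual value b^T y* = 13.5.
Strong duality: c^T x* = b^T y*. Confirmed.

13.5


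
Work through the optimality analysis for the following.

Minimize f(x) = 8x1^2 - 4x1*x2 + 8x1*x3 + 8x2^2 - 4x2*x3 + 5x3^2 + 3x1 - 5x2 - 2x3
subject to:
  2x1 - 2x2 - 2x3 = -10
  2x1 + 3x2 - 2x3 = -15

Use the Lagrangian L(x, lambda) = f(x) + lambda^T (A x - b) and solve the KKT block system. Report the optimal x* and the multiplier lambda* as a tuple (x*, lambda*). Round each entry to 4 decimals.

Form the Lagrangian:
  L(x, lambda) = (1/2) x^T Q x + c^T x + lambda^T (A x - b)
Stationarity (grad_x L = 0): Q x + c + A^T lambda = 0.
Primal feasibility: A x = b.

This gives the KKT block system:
  [ Q   A^T ] [ x     ]   [-c ]
  [ A    0  ] [ lambda ] = [ b ]

Solving the linear system:
  x*      = (-2.7857, -1, 3.2143)
  lambda* = (-0.9857, 6.9143)
  f(x*)   = 42.0357

x* = (-2.7857, -1, 3.2143), lambda* = (-0.9857, 6.9143)


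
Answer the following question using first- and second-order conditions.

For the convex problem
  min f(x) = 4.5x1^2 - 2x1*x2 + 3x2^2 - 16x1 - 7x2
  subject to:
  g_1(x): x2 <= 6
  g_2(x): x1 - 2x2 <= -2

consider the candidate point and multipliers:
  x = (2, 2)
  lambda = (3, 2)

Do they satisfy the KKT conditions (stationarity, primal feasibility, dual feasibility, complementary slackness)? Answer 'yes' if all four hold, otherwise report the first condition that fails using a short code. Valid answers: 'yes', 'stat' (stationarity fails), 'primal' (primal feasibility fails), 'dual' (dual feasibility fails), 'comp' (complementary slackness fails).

Gradient of f: grad f(x) = Q x + c = (-2, 1)
Constraint values g_i(x) = a_i^T x - b_i:
  g_1((2, 2)) = -4
  g_2((2, 2)) = 0
Stationarity residual: grad f(x) + sum_i lambda_i a_i = (0, 0)
  -> stationarity OK
Primal feasibility (all g_i <= 0): OK
Dual feasibility (all lambda_i >= 0): OK
Complementary slackness (lambda_i * g_i(x) = 0 for all i): FAILS

Verdict: the first failing condition is complementary_slackness -> comp.

comp


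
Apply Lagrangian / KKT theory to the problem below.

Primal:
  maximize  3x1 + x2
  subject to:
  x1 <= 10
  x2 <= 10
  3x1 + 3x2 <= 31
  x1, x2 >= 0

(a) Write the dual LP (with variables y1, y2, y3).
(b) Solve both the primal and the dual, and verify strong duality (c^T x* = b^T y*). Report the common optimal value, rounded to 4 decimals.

The standard primal-dual pair for 'max c^T x s.t. A x <= b, x >= 0' is:
  Dual:  min b^T y  s.t.  A^T y >= c,  y >= 0.

So the dual LP is:
  minimize  10y1 + 10y2 + 31y3
  subject to:
    y1 + 3y3 >= 3
    y2 + 3y3 >= 1
    y1, y2, y3 >= 0

Solving the primal: x* = (10, 0.3333).
  primal value c^T x* = 30.3333.
Solving the dual: y* = (2, 0, 0.3333).
  dual value b^T y* = 30.3333.
Strong duality: c^T x* = b^T y*. Confirmed.

30.3333


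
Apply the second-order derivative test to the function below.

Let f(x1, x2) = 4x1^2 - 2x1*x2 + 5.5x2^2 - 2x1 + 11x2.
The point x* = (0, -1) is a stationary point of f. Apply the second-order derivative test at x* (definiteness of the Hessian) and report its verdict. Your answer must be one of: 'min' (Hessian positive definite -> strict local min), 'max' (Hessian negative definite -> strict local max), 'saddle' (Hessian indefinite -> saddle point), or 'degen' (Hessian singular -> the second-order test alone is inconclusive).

Compute the Hessian H = grad^2 f:
  H = [[8, -2], [-2, 11]]
Verify stationarity: grad f(x*) = H x* + g = (0, 0).
Eigenvalues of H: 7, 12.
Both eigenvalues > 0, so H is positive definite -> x* is a strict local min.

min


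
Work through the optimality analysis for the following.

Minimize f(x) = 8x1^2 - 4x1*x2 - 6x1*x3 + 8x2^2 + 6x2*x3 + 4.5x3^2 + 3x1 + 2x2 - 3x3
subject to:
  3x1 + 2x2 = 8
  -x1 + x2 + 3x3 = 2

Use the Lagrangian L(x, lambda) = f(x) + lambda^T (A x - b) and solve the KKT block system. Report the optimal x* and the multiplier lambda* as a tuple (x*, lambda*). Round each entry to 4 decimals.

Form the Lagrangian:
  L(x, lambda) = (1/2) x^T Q x + c^T x + lambda^T (A x - b)
Stationarity (grad_x L = 0): Q x + c + A^T lambda = 0.
Primal feasibility: A x = b.

This gives the KKT block system:
  [ Q   A^T ] [ x     ]   [-c ]
  [ A    0  ] [ lambda ] = [ b ]

Solving the linear system:
  x*      = (1.9779, 1.0331, 0.9816)
  lambda* = (-8.2265, -0.0552)
  f(x*)   = 35.489

x* = (1.9779, 1.0331, 0.9816), lambda* = (-8.2265, -0.0552)


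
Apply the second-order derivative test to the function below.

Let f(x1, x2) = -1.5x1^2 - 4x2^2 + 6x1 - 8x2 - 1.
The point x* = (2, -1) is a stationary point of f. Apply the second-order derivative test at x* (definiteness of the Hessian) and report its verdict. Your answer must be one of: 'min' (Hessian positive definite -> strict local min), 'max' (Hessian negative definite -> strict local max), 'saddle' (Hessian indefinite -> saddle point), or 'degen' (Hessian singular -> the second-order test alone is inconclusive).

Compute the Hessian H = grad^2 f:
  H = [[-3, 0], [0, -8]]
Verify stationarity: grad f(x*) = H x* + g = (0, 0).
Eigenvalues of H: -8, -3.
Both eigenvalues < 0, so H is negative definite -> x* is a strict local max.

max


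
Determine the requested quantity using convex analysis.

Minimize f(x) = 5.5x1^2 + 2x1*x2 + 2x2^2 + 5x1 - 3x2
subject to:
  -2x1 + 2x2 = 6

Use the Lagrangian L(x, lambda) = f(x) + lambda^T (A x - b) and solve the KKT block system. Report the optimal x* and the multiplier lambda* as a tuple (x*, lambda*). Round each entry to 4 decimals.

Form the Lagrangian:
  L(x, lambda) = (1/2) x^T Q x + c^T x + lambda^T (A x - b)
Stationarity (grad_x L = 0): Q x + c + A^T lambda = 0.
Primal feasibility: A x = b.

This gives the KKT block system:
  [ Q   A^T ] [ x     ]   [-c ]
  [ A    0  ] [ lambda ] = [ b ]

Solving the linear system:
  x*      = (-1.0526, 1.9474)
  lambda* = (-1.3421)
  f(x*)   = -1.5263

x* = (-1.0526, 1.9474), lambda* = (-1.3421)


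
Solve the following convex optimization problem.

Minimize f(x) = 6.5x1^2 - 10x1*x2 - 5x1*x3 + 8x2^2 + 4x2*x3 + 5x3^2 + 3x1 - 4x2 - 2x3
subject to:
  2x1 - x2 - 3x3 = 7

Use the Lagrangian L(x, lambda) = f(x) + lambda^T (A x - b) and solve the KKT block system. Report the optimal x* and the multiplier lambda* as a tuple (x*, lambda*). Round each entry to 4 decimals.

Form the Lagrangian:
  L(x, lambda) = (1/2) x^T Q x + c^T x + lambda^T (A x - b)
Stationarity (grad_x L = 0): Q x + c + A^T lambda = 0.
Primal feasibility: A x = b.

This gives the KKT block system:
  [ Q   A^T ] [ x     ]   [-c ]
  [ A    0  ] [ lambda ] = [ b ]

Solving the linear system:
  x*      = (0.7562, 0.7515, -2.0797)
  lambda* = (-7.8573)
  f(x*)   = 29.2117

x* = (0.7562, 0.7515, -2.0797), lambda* = (-7.8573)
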